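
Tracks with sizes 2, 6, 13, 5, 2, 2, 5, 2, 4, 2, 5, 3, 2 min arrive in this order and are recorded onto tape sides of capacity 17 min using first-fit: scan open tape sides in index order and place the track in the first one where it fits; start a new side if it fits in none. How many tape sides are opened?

4

  2 → side 1 (new)  [load 2/17]
  6 → side 1  [load 8/17]
  13 → side 2 (new)  [load 13/17]
  5 → side 1  [load 13/17]
  2 → side 1  [load 15/17]
  2 → side 1  [load 17/17]
  5 → side 3 (new)  [load 5/17]
  2 → side 2  [load 15/17]
  4 → side 3  [load 9/17]
  2 → side 2  [load 17/17]
  5 → side 3  [load 14/17]
  3 → side 3  [load 17/17]
  2 → side 4 (new)  [load 2/17]
4 tape sides opened.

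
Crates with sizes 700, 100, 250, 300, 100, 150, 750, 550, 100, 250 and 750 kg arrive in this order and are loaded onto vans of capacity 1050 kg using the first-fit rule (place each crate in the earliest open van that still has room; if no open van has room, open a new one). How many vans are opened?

5

  700 → van 1 (new)  [load 700/1050]
  100 → van 1  [load 800/1050]
  250 → van 1  [load 1050/1050]
  300 → van 2 (new)  [load 300/1050]
  100 → van 2  [load 400/1050]
  150 → van 2  [load 550/1050]
  750 → van 3 (new)  [load 750/1050]
  550 → van 4 (new)  [load 550/1050]
  100 → van 2  [load 650/1050]
  250 → van 2  [load 900/1050]
  750 → van 5 (new)  [load 750/1050]
5 vans opened.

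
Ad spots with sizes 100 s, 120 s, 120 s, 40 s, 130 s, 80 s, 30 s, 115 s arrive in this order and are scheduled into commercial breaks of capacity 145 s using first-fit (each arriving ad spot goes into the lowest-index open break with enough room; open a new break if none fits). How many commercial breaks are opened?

6

  100 → break 1 (new)  [load 100/145]
  120 → break 2 (new)  [load 120/145]
  120 → break 3 (new)  [load 120/145]
  40 → break 1  [load 140/145]
  130 → break 4 (new)  [load 130/145]
  80 → break 5 (new)  [load 80/145]
  30 → break 5  [load 110/145]
  115 → break 6 (new)  [load 115/145]
6 commercial breaks opened.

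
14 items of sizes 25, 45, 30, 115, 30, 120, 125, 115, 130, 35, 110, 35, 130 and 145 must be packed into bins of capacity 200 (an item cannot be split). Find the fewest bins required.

8

Total = 145 + 130 + 130 + 125 + 120 + 115 + 115 + 110 + 45 + 35 + 35 + 30 + 30 + 25 = 1190.
Lower bound: ⌈1190/200⌉ = 6 bins.
Also, 8 items each exceed 100, and no two of those can share a bin, so at least 8 bins are needed.
A packing using 8 bins:
  bin 1: 145 + 45 = 190
  bin 2: 130 + 35 + 35 = 200
  bin 3: 130 + 30 + 30 = 190
  bin 4: 125 + 25 = 150
  bin 5: 120 = 120
  bin 6: 115 = 115
  bin 7: 115 = 115
  bin 8: 110 = 110
This matches the lower bound, so 8 is optimal.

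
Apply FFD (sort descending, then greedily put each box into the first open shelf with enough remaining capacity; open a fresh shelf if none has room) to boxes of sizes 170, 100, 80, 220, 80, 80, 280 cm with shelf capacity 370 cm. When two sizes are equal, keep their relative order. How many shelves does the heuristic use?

3

Sorted descending: 280, 220, 170, 100, 80, 80, 80.
  280 → shelf 1 (new)  [load 280/370]
  220 → shelf 2 (new)  [load 220/370]
  170 → shelf 3 (new)  [load 170/370]
  100 → shelf 2  [load 320/370]
  80 → shelf 1  [load 360/370]
  80 → shelf 3  [load 250/370]
  80 → shelf 3  [load 330/370]
3 shelves opened.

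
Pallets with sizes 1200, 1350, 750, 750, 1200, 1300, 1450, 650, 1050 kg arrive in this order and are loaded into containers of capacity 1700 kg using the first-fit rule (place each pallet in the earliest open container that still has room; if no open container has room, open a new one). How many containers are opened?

7

  1200 → container 1 (new)  [load 1200/1700]
  1350 → container 2 (new)  [load 1350/1700]
  750 → container 3 (new)  [load 750/1700]
  750 → container 3  [load 1500/1700]
  1200 → container 4 (new)  [load 1200/1700]
  1300 → container 5 (new)  [load 1300/1700]
  1450 → container 6 (new)  [load 1450/1700]
  650 → container 7 (new)  [load 650/1700]
  1050 → container 7  [load 1700/1700]
7 containers opened.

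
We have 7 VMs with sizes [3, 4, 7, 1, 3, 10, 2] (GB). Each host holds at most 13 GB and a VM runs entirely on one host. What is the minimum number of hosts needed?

Total = 10 + 7 + 4 + 3 + 3 + 2 + 1 = 30 GB.
Lower bound: ⌈30/13⌉ = 3 hosts.
A packing using 3 hosts:
  host 1: 10 + 3 = 13
  host 2: 7 + 4 + 2 = 13
  host 3: 3 + 1 = 4
This matches the lower bound, so 3 is optimal.

3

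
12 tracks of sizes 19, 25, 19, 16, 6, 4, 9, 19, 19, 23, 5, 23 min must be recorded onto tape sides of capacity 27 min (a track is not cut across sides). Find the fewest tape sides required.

8

Total = 25 + 23 + 23 + 19 + 19 + 19 + 19 + 16 + 9 + 6 + 5 + 4 = 187 min.
Lower bound: ⌈187/27⌉ = 7 tape sides.
Also, 8 tracks each exceed 27/2 min, and no two of those can share a side, so at least 8 tape sides are needed.
A packing using 8 tape sides:
  side 1: 25 = 25
  side 2: 23 + 4 = 27
  side 3: 23 = 23
  side 4: 19 + 6 = 25
  side 5: 19 + 5 = 24
  side 6: 19 = 19
  side 7: 19 = 19
  side 8: 16 + 9 = 25
This matches the lower bound, so 8 is optimal.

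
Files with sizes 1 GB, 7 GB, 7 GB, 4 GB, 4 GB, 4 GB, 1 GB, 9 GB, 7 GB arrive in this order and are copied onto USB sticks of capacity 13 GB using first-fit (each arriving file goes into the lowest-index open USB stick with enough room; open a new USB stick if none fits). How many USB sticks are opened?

4

  1 → USB stick 1 (new)  [load 1/13]
  7 → USB stick 1  [load 8/13]
  7 → USB stick 2 (new)  [load 7/13]
  4 → USB stick 1  [load 12/13]
  4 → USB stick 2  [load 11/13]
  4 → USB stick 3 (new)  [load 4/13]
  1 → USB stick 1  [load 13/13]
  9 → USB stick 3  [load 13/13]
  7 → USB stick 4 (new)  [load 7/13]
4 USB sticks opened.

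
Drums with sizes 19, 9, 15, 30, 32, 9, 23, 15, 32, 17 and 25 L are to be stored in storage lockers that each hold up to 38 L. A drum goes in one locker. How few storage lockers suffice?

7

Total = 32 + 32 + 30 + 25 + 23 + 19 + 17 + 15 + 15 + 9 + 9 = 226 L.
Lower bound: ⌈226/38⌉ = 6 storage lockers.
A packing using 7 storage lockers:
  locker 1: 32 = 32
  locker 2: 32 = 32
  locker 3: 30 = 30
  locker 4: 25 + 9 = 34
  locker 5: 23 + 15 = 38
  locker 6: 19 + 17 = 36
  locker 7: 15 + 9 = 24
No arrangement into 6 storage lockers stays within capacity, so 7 is optimal.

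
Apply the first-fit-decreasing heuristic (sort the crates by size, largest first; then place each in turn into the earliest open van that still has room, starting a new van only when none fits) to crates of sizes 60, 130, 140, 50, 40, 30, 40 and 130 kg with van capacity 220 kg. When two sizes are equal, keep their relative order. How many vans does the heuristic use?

3

Sorted descending: 140, 130, 130, 60, 50, 40, 40, 30.
  140 → van 1 (new)  [load 140/220]
  130 → van 2 (new)  [load 130/220]
  130 → van 3 (new)  [load 130/220]
  60 → van 1  [load 200/220]
  50 → van 2  [load 180/220]
  40 → van 2  [load 220/220]
  40 → van 3  [load 170/220]
  30 → van 3  [load 200/220]
3 vans opened.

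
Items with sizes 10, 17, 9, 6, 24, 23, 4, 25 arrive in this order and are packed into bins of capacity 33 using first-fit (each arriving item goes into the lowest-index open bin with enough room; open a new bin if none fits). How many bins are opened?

  10 → bin 1 (new)  [load 10/33]
  17 → bin 1  [load 27/33]
  9 → bin 2 (new)  [load 9/33]
  6 → bin 1  [load 33/33]
  24 → bin 2  [load 33/33]
  23 → bin 3 (new)  [load 23/33]
  4 → bin 3  [load 27/33]
  25 → bin 4 (new)  [load 25/33]
4 bins opened.

4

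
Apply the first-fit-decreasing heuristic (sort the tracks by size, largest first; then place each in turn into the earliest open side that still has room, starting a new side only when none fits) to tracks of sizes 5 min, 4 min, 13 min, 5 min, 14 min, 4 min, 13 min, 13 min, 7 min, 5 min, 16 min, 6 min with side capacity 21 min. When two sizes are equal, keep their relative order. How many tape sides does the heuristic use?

Sorted descending: 16, 14, 13, 13, 13, 7, 6, 5, 5, 5, 4, 4.
  16 → side 1 (new)  [load 16/21]
  14 → side 2 (new)  [load 14/21]
  13 → side 3 (new)  [load 13/21]
  13 → side 4 (new)  [load 13/21]
  13 → side 5 (new)  [load 13/21]
  7 → side 2  [load 21/21]
  6 → side 3  [load 19/21]
  5 → side 1  [load 21/21]
  5 → side 4  [load 18/21]
  5 → side 5  [load 18/21]
  4 → side 6 (new)  [load 4/21]
  4 → side 6  [load 8/21]
6 tape sides opened.

6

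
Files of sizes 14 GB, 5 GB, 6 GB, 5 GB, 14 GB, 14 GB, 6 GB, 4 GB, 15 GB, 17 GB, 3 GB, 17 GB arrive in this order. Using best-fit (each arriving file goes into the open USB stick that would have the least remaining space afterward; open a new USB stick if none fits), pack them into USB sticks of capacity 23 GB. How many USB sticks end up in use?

7

  14 → USB stick 1 (new)  [load 14/23]
  5 → USB stick 1  [load 19/23]
  6 → USB stick 2 (new)  [load 6/23]
  5 → USB stick 2  [load 11/23]
  14 → USB stick 3 (new)  [load 14/23]
  14 → USB stick 4 (new)  [load 14/23]
  6 → USB stick 3  [load 20/23]
  4 → USB stick 1  [load 23/23]
  15 → USB stick 5 (new)  [load 15/23]
  17 → USB stick 6 (new)  [load 17/23]
  3 → USB stick 3  [load 23/23]
  17 → USB stick 7 (new)  [load 17/23]
7 USB sticks opened.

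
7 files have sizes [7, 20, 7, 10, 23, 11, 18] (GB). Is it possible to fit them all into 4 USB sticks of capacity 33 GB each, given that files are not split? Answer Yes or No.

Yes

A valid assignment using 3 USB sticks:
  USB stick 1: 23 + 10 = 33
  USB stick 2: 20 + 11 = 31
  USB stick 3: 18 + 7 + 7 = 32
That uses only 3 ≤ 4, so 4 USB sticks are enough.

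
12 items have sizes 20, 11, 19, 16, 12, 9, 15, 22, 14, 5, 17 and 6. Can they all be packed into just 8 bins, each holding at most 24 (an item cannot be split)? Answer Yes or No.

A valid assignment using 8 bins:
  bin 1: 22 = 22
  bin 2: 20 = 20
  bin 3: 19 + 5 = 24
  bin 4: 17 + 6 = 23
  bin 5: 16 = 16
  bin 6: 15 + 9 = 24
  bin 7: 14 = 14
  bin 8: 12 + 11 = 23
Every load is within 24, so 8 bins suffice.

Yes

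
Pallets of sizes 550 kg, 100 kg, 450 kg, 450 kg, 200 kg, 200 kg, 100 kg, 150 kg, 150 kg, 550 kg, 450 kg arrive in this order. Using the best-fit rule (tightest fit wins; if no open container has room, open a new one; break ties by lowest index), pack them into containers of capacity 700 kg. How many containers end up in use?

6

  550 → container 1 (new)  [load 550/700]
  100 → container 1  [load 650/700]
  450 → container 2 (new)  [load 450/700]
  450 → container 3 (new)  [load 450/700]
  200 → container 2  [load 650/700]
  200 → container 3  [load 650/700]
  100 → container 4 (new)  [load 100/700]
  150 → container 4  [load 250/700]
  150 → container 4  [load 400/700]
  550 → container 5 (new)  [load 550/700]
  450 → container 6 (new)  [load 450/700]
6 containers opened.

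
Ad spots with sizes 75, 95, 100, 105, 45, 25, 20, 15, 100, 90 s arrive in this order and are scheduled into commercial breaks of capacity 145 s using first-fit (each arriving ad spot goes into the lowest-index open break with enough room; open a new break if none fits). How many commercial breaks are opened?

  75 → break 1 (new)  [load 75/145]
  95 → break 2 (new)  [load 95/145]
  100 → break 3 (new)  [load 100/145]
  105 → break 4 (new)  [load 105/145]
  45 → break 1  [load 120/145]
  25 → break 1  [load 145/145]
  20 → break 2  [load 115/145]
  15 → break 2  [load 130/145]
  100 → break 5 (new)  [load 100/145]
  90 → break 6 (new)  [load 90/145]
6 commercial breaks opened.

6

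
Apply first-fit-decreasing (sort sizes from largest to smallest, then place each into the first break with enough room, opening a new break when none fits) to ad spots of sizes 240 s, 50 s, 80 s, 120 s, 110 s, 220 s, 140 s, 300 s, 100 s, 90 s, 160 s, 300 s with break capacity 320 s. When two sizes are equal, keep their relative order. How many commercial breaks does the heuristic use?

7

Sorted descending: 300, 300, 240, 220, 160, 140, 120, 110, 100, 90, 80, 50.
  300 → break 1 (new)  [load 300/320]
  300 → break 2 (new)  [load 300/320]
  240 → break 3 (new)  [load 240/320]
  220 → break 4 (new)  [load 220/320]
  160 → break 5 (new)  [load 160/320]
  140 → break 5  [load 300/320]
  120 → break 6 (new)  [load 120/320]
  110 → break 6  [load 230/320]
  100 → break 4  [load 320/320]
  90 → break 6  [load 320/320]
  80 → break 3  [load 320/320]
  50 → break 7 (new)  [load 50/320]
7 commercial breaks opened.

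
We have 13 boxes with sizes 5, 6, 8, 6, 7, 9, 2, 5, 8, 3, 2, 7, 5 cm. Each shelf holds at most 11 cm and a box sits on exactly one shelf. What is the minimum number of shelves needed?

8

Total = 9 + 8 + 8 + 7 + 7 + 6 + 6 + 5 + 5 + 5 + 3 + 2 + 2 = 73 cm.
Lower bound: ⌈73/11⌉ = 7 shelves.
A packing using 8 shelves:
  shelf 1: 9 + 2 = 11
  shelf 2: 8 + 3 = 11
  shelf 3: 8 + 2 = 10
  shelf 4: 7 = 7
  shelf 5: 7 = 7
  shelf 6: 6 + 5 = 11
  shelf 7: 6 + 5 = 11
  shelf 8: 5 = 5
No arrangement into 7 shelves stays within capacity, so 8 is optimal.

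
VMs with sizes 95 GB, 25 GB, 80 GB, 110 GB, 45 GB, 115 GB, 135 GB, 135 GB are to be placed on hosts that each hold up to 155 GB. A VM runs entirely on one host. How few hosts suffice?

6

Total = 135 + 135 + 115 + 110 + 95 + 80 + 45 + 25 = 740 GB.
Lower bound: ⌈740/155⌉ = 5 hosts.
Also, 6 VMs each exceed 155/2 GB, and no two of those can share a host, so at least 6 hosts are needed.
A packing using 6 hosts:
  host 1: 135 = 135
  host 2: 135 = 135
  host 3: 115 + 25 = 140
  host 4: 110 + 45 = 155
  host 5: 95 = 95
  host 6: 80 = 80
This matches the lower bound, so 6 is optimal.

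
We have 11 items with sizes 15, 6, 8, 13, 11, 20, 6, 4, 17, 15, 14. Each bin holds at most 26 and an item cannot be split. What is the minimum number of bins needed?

Total = 20 + 17 + 15 + 15 + 14 + 13 + 11 + 8 + 6 + 6 + 4 = 129.
Lower bound: ⌈129/26⌉ = 5 bins.
A packing using 6 bins:
  bin 1: 20 + 6 = 26
  bin 2: 17 + 8 = 25
  bin 3: 15 + 11 = 26
  bin 4: 15 + 6 + 4 = 25
  bin 5: 14 = 14
  bin 6: 13 = 13
No arrangement into 5 bins stays within capacity, so 6 is optimal.

6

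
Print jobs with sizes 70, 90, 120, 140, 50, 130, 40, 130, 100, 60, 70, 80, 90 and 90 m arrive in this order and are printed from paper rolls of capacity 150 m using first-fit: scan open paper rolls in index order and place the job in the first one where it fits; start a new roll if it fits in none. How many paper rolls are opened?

11

  70 → roll 1 (new)  [load 70/150]
  90 → roll 2 (new)  [load 90/150]
  120 → roll 3 (new)  [load 120/150]
  140 → roll 4 (new)  [load 140/150]
  50 → roll 1  [load 120/150]
  130 → roll 5 (new)  [load 130/150]
  40 → roll 2  [load 130/150]
  130 → roll 6 (new)  [load 130/150]
  100 → roll 7 (new)  [load 100/150]
  60 → roll 8 (new)  [load 60/150]
  70 → roll 8  [load 130/150]
  80 → roll 9 (new)  [load 80/150]
  90 → roll 10 (new)  [load 90/150]
  90 → roll 11 (new)  [load 90/150]
11 paper rolls opened.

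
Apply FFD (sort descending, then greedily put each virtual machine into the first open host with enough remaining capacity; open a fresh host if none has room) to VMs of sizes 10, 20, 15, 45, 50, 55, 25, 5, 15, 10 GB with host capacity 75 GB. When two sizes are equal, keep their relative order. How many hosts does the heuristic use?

Sorted descending: 55, 50, 45, 25, 20, 15, 15, 10, 10, 5.
  55 → host 1 (new)  [load 55/75]
  50 → host 2 (new)  [load 50/75]
  45 → host 3 (new)  [load 45/75]
  25 → host 2  [load 75/75]
  20 → host 1  [load 75/75]
  15 → host 3  [load 60/75]
  15 → host 3  [load 75/75]
  10 → host 4 (new)  [load 10/75]
  10 → host 4  [load 20/75]
  5 → host 4  [load 25/75]
4 hosts opened.

4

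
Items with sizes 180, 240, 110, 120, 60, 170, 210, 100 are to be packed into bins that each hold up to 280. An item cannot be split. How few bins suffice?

Total = 240 + 210 + 180 + 170 + 120 + 110 + 100 + 60 = 1190.
Lower bound: ⌈1190/280⌉ = 5 bins.
A packing using 5 bins:
  bin 1: 240 = 240
  bin 2: 210 + 60 = 270
  bin 3: 180 + 100 = 280
  bin 4: 170 + 110 = 280
  bin 5: 120 = 120
This matches the lower bound, so 5 is optimal.

5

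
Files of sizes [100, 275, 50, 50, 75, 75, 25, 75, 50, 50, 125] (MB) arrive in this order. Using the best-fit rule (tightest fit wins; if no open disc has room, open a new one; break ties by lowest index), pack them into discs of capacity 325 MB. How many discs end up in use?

  100 → disc 1 (new)  [load 100/325]
  275 → disc 2 (new)  [load 275/325]
  50 → disc 2  [load 325/325]
  50 → disc 1  [load 150/325]
  75 → disc 1  [load 225/325]
  75 → disc 1  [load 300/325]
  25 → disc 1  [load 325/325]
  75 → disc 3 (new)  [load 75/325]
  50 → disc 3  [load 125/325]
  50 → disc 3  [load 175/325]
  125 → disc 3  [load 300/325]
3 discs opened.

3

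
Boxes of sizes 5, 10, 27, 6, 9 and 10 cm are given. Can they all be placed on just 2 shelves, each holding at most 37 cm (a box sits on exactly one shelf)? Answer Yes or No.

Yes

A valid assignment using 2 shelves:
  shelf 1: 27 + 10 = 37
  shelf 2: 10 + 9 + 6 + 5 = 30
Every load is within 37 cm, so 2 shelves suffice.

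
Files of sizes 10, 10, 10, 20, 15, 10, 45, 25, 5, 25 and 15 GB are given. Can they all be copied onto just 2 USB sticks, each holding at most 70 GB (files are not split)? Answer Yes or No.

No

Total = 190 GB; ⌈190/70⌉ = 3.
At least 3 USB sticks are required, but only 2 are allowed.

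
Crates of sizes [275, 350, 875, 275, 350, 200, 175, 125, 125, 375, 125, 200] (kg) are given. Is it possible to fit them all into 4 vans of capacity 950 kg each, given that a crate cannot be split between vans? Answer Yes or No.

Yes

A valid assignment using 4 vans:
  van 1: 875 = 875
  van 2: 375 + 350 + 200 = 925
  van 3: 350 + 275 + 275 = 900
  van 4: 200 + 175 + 125 + 125 + 125 = 750
Every load is within 950 kg, so 4 vans suffice.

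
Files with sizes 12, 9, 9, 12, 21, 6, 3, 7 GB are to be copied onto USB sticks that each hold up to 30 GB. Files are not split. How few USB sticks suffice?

3

Total = 21 + 12 + 12 + 9 + 9 + 7 + 6 + 3 = 79 GB.
Lower bound: ⌈79/30⌉ = 3 USB sticks.
A packing using 3 USB sticks:
  USB stick 1: 21 + 9 = 30
  USB stick 2: 12 + 12 + 6 = 30
  USB stick 3: 9 + 7 + 3 = 19
This matches the lower bound, so 3 is optimal.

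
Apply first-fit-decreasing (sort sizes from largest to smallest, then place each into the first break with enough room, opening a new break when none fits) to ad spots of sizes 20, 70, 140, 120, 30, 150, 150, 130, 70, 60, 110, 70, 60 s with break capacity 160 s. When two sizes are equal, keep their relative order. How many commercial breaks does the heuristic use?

9

Sorted descending: 150, 150, 140, 130, 120, 110, 70, 70, 70, 60, 60, 30, 20.
  150 → break 1 (new)  [load 150/160]
  150 → break 2 (new)  [load 150/160]
  140 → break 3 (new)  [load 140/160]
  130 → break 4 (new)  [load 130/160]
  120 → break 5 (new)  [load 120/160]
  110 → break 6 (new)  [load 110/160]
  70 → break 7 (new)  [load 70/160]
  70 → break 7  [load 140/160]
  70 → break 8 (new)  [load 70/160]
  60 → break 8  [load 130/160]
  60 → break 9 (new)  [load 60/160]
  30 → break 4  [load 160/160]
  20 → break 3  [load 160/160]
9 commercial breaks opened.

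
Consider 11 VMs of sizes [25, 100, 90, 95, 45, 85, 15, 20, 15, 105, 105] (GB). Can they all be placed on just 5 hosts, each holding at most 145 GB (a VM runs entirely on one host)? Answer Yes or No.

No

Total = 700 GB; ⌈700/145⌉ = 5.
6 VMs each exceed half the capacity and cannot share a host, forcing at least 6 hosts.
At least 6 hosts are required, but only 5 are allowed.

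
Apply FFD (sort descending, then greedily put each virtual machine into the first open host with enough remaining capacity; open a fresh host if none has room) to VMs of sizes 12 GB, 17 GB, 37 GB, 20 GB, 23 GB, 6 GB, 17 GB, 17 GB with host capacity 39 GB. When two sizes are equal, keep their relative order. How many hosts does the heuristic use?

5

Sorted descending: 37, 23, 20, 17, 17, 17, 12, 6.
  37 → host 1 (new)  [load 37/39]
  23 → host 2 (new)  [load 23/39]
  20 → host 3 (new)  [load 20/39]
  17 → host 3  [load 37/39]
  17 → host 4 (new)  [load 17/39]
  17 → host 4  [load 34/39]
  12 → host 2  [load 35/39]
  6 → host 5 (new)  [load 6/39]
5 hosts opened.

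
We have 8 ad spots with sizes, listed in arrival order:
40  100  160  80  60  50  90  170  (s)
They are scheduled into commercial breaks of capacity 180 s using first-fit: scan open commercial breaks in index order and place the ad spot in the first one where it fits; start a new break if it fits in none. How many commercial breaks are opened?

5

  40 → break 1 (new)  [load 40/180]
  100 → break 1  [load 140/180]
  160 → break 2 (new)  [load 160/180]
  80 → break 3 (new)  [load 80/180]
  60 → break 3  [load 140/180]
  50 → break 4 (new)  [load 50/180]
  90 → break 4  [load 140/180]
  170 → break 5 (new)  [load 170/180]
5 commercial breaks opened.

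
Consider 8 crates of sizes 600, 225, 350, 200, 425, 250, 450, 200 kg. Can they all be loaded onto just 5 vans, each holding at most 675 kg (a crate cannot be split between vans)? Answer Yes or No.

A valid assignment using 5 vans:
  van 1: 600 = 600
  van 2: 450 + 225 = 675
  van 3: 425 + 250 = 675
  van 4: 350 + 200 = 550
  van 5: 200 = 200
Every load is within 675 kg, so 5 vans suffice.

Yes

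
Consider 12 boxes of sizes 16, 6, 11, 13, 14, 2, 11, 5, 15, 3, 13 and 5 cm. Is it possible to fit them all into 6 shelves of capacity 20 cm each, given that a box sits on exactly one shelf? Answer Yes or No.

Total = 114 cm; ⌈114/20⌉ = 6.
7 boxes each exceed half the capacity and cannot share a shelf, forcing at least 7 shelves.
At least 7 shelves are required, but only 6 are allowed.

No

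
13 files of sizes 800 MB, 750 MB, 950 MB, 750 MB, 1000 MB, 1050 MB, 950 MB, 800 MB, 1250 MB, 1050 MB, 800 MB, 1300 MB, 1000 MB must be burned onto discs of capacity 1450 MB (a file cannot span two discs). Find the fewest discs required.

13

Total = 1300 + 1250 + 1050 + 1050 + 1000 + 1000 + 950 + 950 + 800 + 800 + 800 + 750 + 750 = 12450 MB.
Lower bound: ⌈12450/1450⌉ = 9 discs.
Also, 13 files each exceed 725 MB, and no two of those can share a disc, so at least 13 discs are needed.
A packing using 13 discs:
  disc 1: 1300 = 1300
  disc 2: 1250 = 1250
  disc 3: 1050 = 1050
  disc 4: 1050 = 1050
  disc 5: 1000 = 1000
  disc 6: 1000 = 1000
  disc 7: 950 = 950
  disc 8: 950 = 950
  disc 9: 800 = 800
  disc 10: 800 = 800
  disc 11: 800 = 800
  disc 12: 750 = 750
  disc 13: 750 = 750
This matches the lower bound, so 13 is optimal.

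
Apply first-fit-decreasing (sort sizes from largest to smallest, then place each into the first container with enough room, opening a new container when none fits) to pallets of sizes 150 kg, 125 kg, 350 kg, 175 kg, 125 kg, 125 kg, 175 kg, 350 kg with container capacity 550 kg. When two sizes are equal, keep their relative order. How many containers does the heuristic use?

3

Sorted descending: 350, 350, 175, 175, 150, 125, 125, 125.
  350 → container 1 (new)  [load 350/550]
  350 → container 2 (new)  [load 350/550]
  175 → container 1  [load 525/550]
  175 → container 2  [load 525/550]
  150 → container 3 (new)  [load 150/550]
  125 → container 3  [load 275/550]
  125 → container 3  [load 400/550]
  125 → container 3  [load 525/550]
3 containers opened.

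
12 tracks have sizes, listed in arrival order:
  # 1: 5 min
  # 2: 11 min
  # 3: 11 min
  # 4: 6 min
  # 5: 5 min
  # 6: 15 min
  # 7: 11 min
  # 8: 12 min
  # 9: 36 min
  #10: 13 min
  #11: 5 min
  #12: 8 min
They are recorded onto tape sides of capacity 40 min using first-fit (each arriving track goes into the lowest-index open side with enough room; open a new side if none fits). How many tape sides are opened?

  5 → side 1 (new)  [load 5/40]
  11 → side 1  [load 16/40]
  11 → side 1  [load 27/40]
  6 → side 1  [load 33/40]
  5 → side 1  [load 38/40]
  15 → side 2 (new)  [load 15/40]
  11 → side 2  [load 26/40]
  12 → side 2  [load 38/40]
  36 → side 3 (new)  [load 36/40]
  13 → side 4 (new)  [load 13/40]
  5 → side 4  [load 18/40]
  8 → side 4  [load 26/40]
4 tape sides opened.

4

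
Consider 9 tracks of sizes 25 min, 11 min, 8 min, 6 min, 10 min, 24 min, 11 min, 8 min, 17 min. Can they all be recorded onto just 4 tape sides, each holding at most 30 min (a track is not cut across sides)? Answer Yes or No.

Total = 120 min; ⌈120/30⌉ = 4.
The bound of 4 does not rule out 4, but exhaustive search shows no assignment into 4 tape sides of capacity 30 min exists — the minimum is 5.

No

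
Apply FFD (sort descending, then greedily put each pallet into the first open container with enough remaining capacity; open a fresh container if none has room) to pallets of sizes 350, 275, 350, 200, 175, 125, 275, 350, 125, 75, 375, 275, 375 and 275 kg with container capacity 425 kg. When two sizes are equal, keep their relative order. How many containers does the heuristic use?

10

Sorted descending: 375, 375, 350, 350, 350, 275, 275, 275, 275, 200, 175, 125, 125, 75.
  375 → container 1 (new)  [load 375/425]
  375 → container 2 (new)  [load 375/425]
  350 → container 3 (new)  [load 350/425]
  350 → container 4 (new)  [load 350/425]
  350 → container 5 (new)  [load 350/425]
  275 → container 6 (new)  [load 275/425]
  275 → container 7 (new)  [load 275/425]
  275 → container 8 (new)  [load 275/425]
  275 → container 9 (new)  [load 275/425]
  200 → container 10 (new)  [load 200/425]
  175 → container 10  [load 375/425]
  125 → container 6  [load 400/425]
  125 → container 7  [load 400/425]
  75 → container 3  [load 425/425]
10 containers opened.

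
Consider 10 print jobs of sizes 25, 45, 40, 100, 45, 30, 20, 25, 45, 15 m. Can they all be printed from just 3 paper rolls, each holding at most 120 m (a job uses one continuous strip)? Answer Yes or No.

No

Total = 390 m; ⌈390/120⌉ = 4.
At least 4 paper rolls are required, but only 3 are allowed.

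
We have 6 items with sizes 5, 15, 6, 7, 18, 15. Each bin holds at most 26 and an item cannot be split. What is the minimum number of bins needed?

Total = 18 + 15 + 15 + 7 + 6 + 5 = 66.
Lower bound: ⌈66/26⌉ = 3 bins.
A packing using 3 bins:
  bin 1: 18 + 7 = 25
  bin 2: 15 + 6 + 5 = 26
  bin 3: 15 = 15
This matches the lower bound, so 3 is optimal.

3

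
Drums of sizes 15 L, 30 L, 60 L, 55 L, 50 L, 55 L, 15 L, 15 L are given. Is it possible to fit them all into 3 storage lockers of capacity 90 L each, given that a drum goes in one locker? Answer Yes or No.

Total = 295 L; ⌈295/90⌉ = 4.
At least 4 storage lockers are required, but only 3 are allowed.

No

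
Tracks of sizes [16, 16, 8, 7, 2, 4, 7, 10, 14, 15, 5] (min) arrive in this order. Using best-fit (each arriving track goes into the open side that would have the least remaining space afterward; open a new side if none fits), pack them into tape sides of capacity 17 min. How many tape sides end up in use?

  16 → side 1 (new)  [load 16/17]
  16 → side 2 (new)  [load 16/17]
  8 → side 3 (new)  [load 8/17]
  7 → side 3  [load 15/17]
  2 → side 3  [load 17/17]
  4 → side 4 (new)  [load 4/17]
  7 → side 4  [load 11/17]
  10 → side 5 (new)  [load 10/17]
  14 → side 6 (new)  [load 14/17]
  15 → side 7 (new)  [load 15/17]
  5 → side 4  [load 16/17]
7 tape sides opened.

7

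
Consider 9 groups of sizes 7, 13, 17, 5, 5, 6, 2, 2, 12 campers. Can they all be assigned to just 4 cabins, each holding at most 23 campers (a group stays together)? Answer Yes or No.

Yes

A valid assignment using 3 cabins:
  cabin 1: 17 + 6 = 23
  cabin 2: 13 + 5 + 5 = 23
  cabin 3: 12 + 7 + 2 + 2 = 23
That uses only 3 ≤ 4, so 4 cabins are enough.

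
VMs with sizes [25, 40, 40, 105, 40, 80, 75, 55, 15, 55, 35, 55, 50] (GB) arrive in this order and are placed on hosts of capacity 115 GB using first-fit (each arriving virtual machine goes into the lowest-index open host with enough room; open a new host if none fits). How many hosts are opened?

7

  25 → host 1 (new)  [load 25/115]
  40 → host 1  [load 65/115]
  40 → host 1  [load 105/115]
  105 → host 2 (new)  [load 105/115]
  40 → host 3 (new)  [load 40/115]
  80 → host 4 (new)  [load 80/115]
  75 → host 3  [load 115/115]
  55 → host 5 (new)  [load 55/115]
  15 → host 4  [load 95/115]
  55 → host 5  [load 110/115]
  35 → host 6 (new)  [load 35/115]
  55 → host 6  [load 90/115]
  50 → host 7 (new)  [load 50/115]
7 hosts opened.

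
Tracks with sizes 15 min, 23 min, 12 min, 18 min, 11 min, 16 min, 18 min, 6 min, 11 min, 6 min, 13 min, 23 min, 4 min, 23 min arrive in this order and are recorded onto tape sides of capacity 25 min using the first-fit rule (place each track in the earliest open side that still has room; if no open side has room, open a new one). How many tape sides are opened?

  15 → side 1 (new)  [load 15/25]
  23 → side 2 (new)  [load 23/25]
  12 → side 3 (new)  [load 12/25]
  18 → side 4 (new)  [load 18/25]
  11 → side 3  [load 23/25]
  16 → side 5 (new)  [load 16/25]
  18 → side 6 (new)  [load 18/25]
  6 → side 1  [load 21/25]
  11 → side 7 (new)  [load 11/25]
  6 → side 4  [load 24/25]
  13 → side 7  [load 24/25]
  23 → side 8 (new)  [load 23/25]
  4 → side 1  [load 25/25]
  23 → side 9 (new)  [load 23/25]
9 tape sides opened.

9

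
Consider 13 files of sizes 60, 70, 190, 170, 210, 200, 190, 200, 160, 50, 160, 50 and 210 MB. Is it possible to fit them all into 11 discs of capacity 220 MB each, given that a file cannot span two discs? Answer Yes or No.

Yes

A valid assignment using 10 discs:
  disc 1: 210 = 210
  disc 2: 210 = 210
  disc 3: 200 = 200
  disc 4: 200 = 200
  disc 5: 190 = 190
  disc 6: 190 = 190
  disc 7: 170 + 50 = 220
  disc 8: 160 + 60 = 220
  disc 9: 160 + 50 = 210
  disc 10: 70 = 70
That uses only 10 ≤ 11, so 11 discs are enough.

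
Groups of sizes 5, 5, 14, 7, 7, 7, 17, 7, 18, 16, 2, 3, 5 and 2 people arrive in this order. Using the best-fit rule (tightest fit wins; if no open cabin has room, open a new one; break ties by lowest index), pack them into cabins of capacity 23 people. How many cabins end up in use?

  5 → cabin 1 (new)  [load 5/23]
  5 → cabin 1  [load 10/23]
  14 → cabin 2 (new)  [load 14/23]
  7 → cabin 2  [load 21/23]
  7 → cabin 1  [load 17/23]
  7 → cabin 3 (new)  [load 7/23]
  17 → cabin 4 (new)  [load 17/23]
  7 → cabin 3  [load 14/23]
  18 → cabin 5 (new)  [load 18/23]
  16 → cabin 6 (new)  [load 16/23]
  2 → cabin 2  [load 23/23]
  3 → cabin 5  [load 21/23]
  5 → cabin 1  [load 22/23]
  2 → cabin 5  [load 23/23]
6 cabins opened.

6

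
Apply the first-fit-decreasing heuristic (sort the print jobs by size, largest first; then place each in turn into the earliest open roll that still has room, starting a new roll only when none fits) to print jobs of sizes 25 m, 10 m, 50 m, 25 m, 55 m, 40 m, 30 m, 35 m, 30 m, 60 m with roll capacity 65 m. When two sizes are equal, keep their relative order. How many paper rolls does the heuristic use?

Sorted descending: 60, 55, 50, 40, 35, 30, 30, 25, 25, 10.
  60 → roll 1 (new)  [load 60/65]
  55 → roll 2 (new)  [load 55/65]
  50 → roll 3 (new)  [load 50/65]
  40 → roll 4 (new)  [load 40/65]
  35 → roll 5 (new)  [load 35/65]
  30 → roll 5  [load 65/65]
  30 → roll 6 (new)  [load 30/65]
  25 → roll 4  [load 65/65]
  25 → roll 6  [load 55/65]
  10 → roll 2  [load 65/65]
6 paper rolls opened.

6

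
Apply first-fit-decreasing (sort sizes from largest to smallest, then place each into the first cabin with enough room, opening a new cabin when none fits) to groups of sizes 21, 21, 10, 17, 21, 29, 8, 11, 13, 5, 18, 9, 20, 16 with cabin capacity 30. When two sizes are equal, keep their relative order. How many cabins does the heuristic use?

8

Sorted descending: 29, 21, 21, 21, 20, 18, 17, 16, 13, 11, 10, 9, 8, 5.
  29 → cabin 1 (new)  [load 29/30]
  21 → cabin 2 (new)  [load 21/30]
  21 → cabin 3 (new)  [load 21/30]
  21 → cabin 4 (new)  [load 21/30]
  20 → cabin 5 (new)  [load 20/30]
  18 → cabin 6 (new)  [load 18/30]
  17 → cabin 7 (new)  [load 17/30]
  16 → cabin 8 (new)  [load 16/30]
  13 → cabin 7  [load 30/30]
  11 → cabin 6  [load 29/30]
  10 → cabin 5  [load 30/30]
  9 → cabin 2  [load 30/30]
  8 → cabin 3  [load 29/30]
  5 → cabin 4  [load 26/30]
8 cabins opened.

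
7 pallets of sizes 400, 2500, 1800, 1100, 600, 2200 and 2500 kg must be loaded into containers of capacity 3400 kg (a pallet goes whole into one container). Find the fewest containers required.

Total = 2500 + 2500 + 2200 + 1800 + 1100 + 600 + 400 = 11100 kg.
Lower bound: ⌈11100/3400⌉ = 4 containers.
A packing using 4 containers:
  container 1: 2500 + 600 = 3100
  container 2: 2500 + 400 = 2900
  container 3: 2200 + 1100 = 3300
  container 4: 1800 = 1800
This matches the lower bound, so 4 is optimal.

4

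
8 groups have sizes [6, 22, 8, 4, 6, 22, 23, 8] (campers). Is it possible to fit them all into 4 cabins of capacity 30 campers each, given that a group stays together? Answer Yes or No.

A valid assignment using 4 cabins:
  cabin 1: 23 + 6 = 29
  cabin 2: 22 + 8 = 30
  cabin 3: 22 + 8 = 30
  cabin 4: 6 + 4 = 10
Every load is within 30 campers, so 4 cabins suffice.

Yes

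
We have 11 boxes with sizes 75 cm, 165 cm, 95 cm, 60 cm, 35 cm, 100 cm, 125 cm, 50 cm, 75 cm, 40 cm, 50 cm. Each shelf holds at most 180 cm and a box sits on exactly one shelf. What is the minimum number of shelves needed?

Total = 165 + 125 + 100 + 95 + 75 + 75 + 60 + 50 + 50 + 40 + 35 = 870 cm.
Lower bound: ⌈870/180⌉ = 5 shelves.
A packing using 5 shelves:
  shelf 1: 165 = 165
  shelf 2: 125 + 50 = 175
  shelf 3: 100 + 75 = 175
  shelf 4: 95 + 50 + 35 = 180
  shelf 5: 75 + 60 + 40 = 175
This matches the lower bound, so 5 is optimal.

5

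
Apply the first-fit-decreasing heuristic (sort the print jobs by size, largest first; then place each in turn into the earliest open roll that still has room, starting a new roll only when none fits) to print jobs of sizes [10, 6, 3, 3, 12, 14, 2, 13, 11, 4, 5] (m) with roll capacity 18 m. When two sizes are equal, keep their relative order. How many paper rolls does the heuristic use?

Sorted descending: 14, 13, 12, 11, 10, 6, 5, 4, 3, 3, 2.
  14 → roll 1 (new)  [load 14/18]
  13 → roll 2 (new)  [load 13/18]
  12 → roll 3 (new)  [load 12/18]
  11 → roll 4 (new)  [load 11/18]
  10 → roll 5 (new)  [load 10/18]
  6 → roll 3  [load 18/18]
  5 → roll 2  [load 18/18]
  4 → roll 1  [load 18/18]
  3 → roll 4  [load 14/18]
  3 → roll 4  [load 17/18]
  2 → roll 5  [load 12/18]
5 paper rolls opened.

5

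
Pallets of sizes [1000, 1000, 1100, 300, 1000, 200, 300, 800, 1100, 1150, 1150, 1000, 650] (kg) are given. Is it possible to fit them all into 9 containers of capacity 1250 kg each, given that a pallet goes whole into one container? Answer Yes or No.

Total = 10750 kg; ⌈10750/1250⌉ = 9.
10 pallets each exceed half the capacity and cannot share a container, forcing at least 10 containers.
At least 10 containers are required, but only 9 are allowed.

No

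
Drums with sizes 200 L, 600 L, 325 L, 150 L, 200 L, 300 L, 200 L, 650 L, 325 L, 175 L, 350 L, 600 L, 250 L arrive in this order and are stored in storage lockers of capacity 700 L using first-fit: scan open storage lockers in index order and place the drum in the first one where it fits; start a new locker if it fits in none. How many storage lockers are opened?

7

  200 → locker 1 (new)  [load 200/700]
  600 → locker 2 (new)  [load 600/700]
  325 → locker 1  [load 525/700]
  150 → locker 1  [load 675/700]
  200 → locker 3 (new)  [load 200/700]
  300 → locker 3  [load 500/700]
  200 → locker 3  [load 700/700]
  650 → locker 4 (new)  [load 650/700]
  325 → locker 5 (new)  [load 325/700]
  175 → locker 5  [load 500/700]
  350 → locker 6 (new)  [load 350/700]
  600 → locker 7 (new)  [load 600/700]
  250 → locker 6  [load 600/700]
7 storage lockers opened.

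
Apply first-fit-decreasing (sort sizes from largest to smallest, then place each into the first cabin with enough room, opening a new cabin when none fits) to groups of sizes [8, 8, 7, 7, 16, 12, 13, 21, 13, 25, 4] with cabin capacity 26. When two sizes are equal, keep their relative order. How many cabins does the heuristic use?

6

Sorted descending: 25, 21, 16, 13, 13, 12, 8, 8, 7, 7, 4.
  25 → cabin 1 (new)  [load 25/26]
  21 → cabin 2 (new)  [load 21/26]
  16 → cabin 3 (new)  [load 16/26]
  13 → cabin 4 (new)  [load 13/26]
  13 → cabin 4  [load 26/26]
  12 → cabin 5 (new)  [load 12/26]
  8 → cabin 3  [load 24/26]
  8 → cabin 5  [load 20/26]
  7 → cabin 6 (new)  [load 7/26]
  7 → cabin 6  [load 14/26]
  4 → cabin 2  [load 25/26]
6 cabins opened.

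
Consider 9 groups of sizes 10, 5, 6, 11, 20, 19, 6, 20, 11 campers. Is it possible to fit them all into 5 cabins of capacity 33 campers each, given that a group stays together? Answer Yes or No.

A valid assignment using 4 cabins:
  cabin 1: 20 + 11 = 31
  cabin 2: 20 + 11 = 31
  cabin 3: 19 + 10 = 29
  cabin 4: 6 + 6 + 5 = 17
That uses only 4 ≤ 5, so 5 cabins are enough.

Yes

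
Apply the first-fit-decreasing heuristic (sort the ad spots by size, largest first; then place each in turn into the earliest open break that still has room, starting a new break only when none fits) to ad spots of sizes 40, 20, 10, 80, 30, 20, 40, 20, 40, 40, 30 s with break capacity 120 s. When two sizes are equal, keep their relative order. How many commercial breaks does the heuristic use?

Sorted descending: 80, 40, 40, 40, 40, 30, 30, 20, 20, 20, 10.
  80 → break 1 (new)  [load 80/120]
  40 → break 1  [load 120/120]
  40 → break 2 (new)  [load 40/120]
  40 → break 2  [load 80/120]
  40 → break 2  [load 120/120]
  30 → break 3 (new)  [load 30/120]
  30 → break 3  [load 60/120]
  20 → break 3  [load 80/120]
  20 → break 3  [load 100/120]
  20 → break 3  [load 120/120]
  10 → break 4 (new)  [load 10/120]
4 commercial breaks opened.

4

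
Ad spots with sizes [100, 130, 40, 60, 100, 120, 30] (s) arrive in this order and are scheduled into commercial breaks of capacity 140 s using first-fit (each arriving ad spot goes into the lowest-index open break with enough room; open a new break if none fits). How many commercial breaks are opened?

5

  100 → break 1 (new)  [load 100/140]
  130 → break 2 (new)  [load 130/140]
  40 → break 1  [load 140/140]
  60 → break 3 (new)  [load 60/140]
  100 → break 4 (new)  [load 100/140]
  120 → break 5 (new)  [load 120/140]
  30 → break 3  [load 90/140]
5 commercial breaks opened.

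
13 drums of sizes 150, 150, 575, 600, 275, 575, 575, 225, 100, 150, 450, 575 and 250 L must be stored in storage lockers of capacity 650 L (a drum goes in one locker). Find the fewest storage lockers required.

8

Total = 600 + 575 + 575 + 575 + 575 + 450 + 275 + 250 + 225 + 150 + 150 + 150 + 100 = 4650 L.
Lower bound: ⌈4650/650⌉ = 8 storage lockers.
A packing using 8 storage lockers:
  locker 1: 600 = 600
  locker 2: 575 = 575
  locker 3: 575 = 575
  locker 4: 575 = 575
  locker 5: 575 = 575
  locker 6: 450 + 150 = 600
  locker 7: 275 + 250 + 100 = 625
  locker 8: 225 + 150 + 150 = 525
This matches the lower bound, so 8 is optimal.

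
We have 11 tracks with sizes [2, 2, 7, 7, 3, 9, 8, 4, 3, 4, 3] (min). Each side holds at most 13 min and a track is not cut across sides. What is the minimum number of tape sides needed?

4

Total = 9 + 8 + 7 + 7 + 4 + 4 + 3 + 3 + 3 + 2 + 2 = 52 min.
Lower bound: ⌈52/13⌉ = 4 tape sides.
A packing using 4 tape sides:
  side 1: 9 + 4 = 13
  side 2: 8 + 3 + 2 = 13
  side 3: 7 + 4 + 2 = 13
  side 4: 7 + 3 + 3 = 13
This matches the lower bound, so 4 is optimal.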